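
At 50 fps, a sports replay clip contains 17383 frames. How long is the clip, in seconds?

Running time = 17383 / (50) = 347.66 s.

347.66 seconds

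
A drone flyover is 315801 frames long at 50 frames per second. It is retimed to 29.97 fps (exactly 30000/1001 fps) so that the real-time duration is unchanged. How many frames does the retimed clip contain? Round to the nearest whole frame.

Frames at target rate = 315801 × (30000/1001) / (50) = 189480600/1001 ≈ 189291.309.
Nearest whole frame: 189291.

189291 frames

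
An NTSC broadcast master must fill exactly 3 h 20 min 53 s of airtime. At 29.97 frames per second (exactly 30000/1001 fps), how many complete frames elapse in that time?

361228 frames

3 h 20 min 53 s = 12053 s.
Frames = 12053 × 30000/1001 = 361590000/1001 ≈ 361228.7712.
Complete frames: 361228.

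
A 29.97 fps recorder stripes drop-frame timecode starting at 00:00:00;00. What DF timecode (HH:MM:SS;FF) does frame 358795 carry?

Each 10-minute DF block holds 10 × 60 × 30 − 9 × 2 = 17982 frames. 358795 ÷ 17982 → 19 full blocks, remainder 17137.
Within the partial block the first minute is 1800 frames and each further minute 1798, so 9 further minute boundaries passed. Total skipped labels = 18 × 19 + 2 × 9 = 360.
Non-drop label index = 358795 + 360 = 359155; at 30 labels/s that is 03:19:31:25, i.e. DF 03:19:31;25.

03:19:31;25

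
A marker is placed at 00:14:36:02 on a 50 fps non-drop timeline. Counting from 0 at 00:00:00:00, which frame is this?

Total seconds to the label: (0 × 3600 + 14 × 60 + 36) = 876.
Frame index = 876 × 50 + 2 = 43802.

frame 43802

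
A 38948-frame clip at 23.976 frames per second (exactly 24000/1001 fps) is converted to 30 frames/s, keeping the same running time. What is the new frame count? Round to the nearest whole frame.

48734 frames

Frames at target rate = 38948 × (30) / (24000/1001) = 9746737/200 ≈ 48733.685.
Nearest whole frame: 48734.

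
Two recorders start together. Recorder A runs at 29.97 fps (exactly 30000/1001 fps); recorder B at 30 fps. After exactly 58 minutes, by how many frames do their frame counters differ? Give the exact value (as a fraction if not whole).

58 min = 3480 s.
A emits 30000/1001 × 3480 = 104400000/1001 frames; B emits 30 × 3480 = 104400.
Difference = 104400/1001 frames (≈ 104.2957); B is ahead of A.

104400/1001 frames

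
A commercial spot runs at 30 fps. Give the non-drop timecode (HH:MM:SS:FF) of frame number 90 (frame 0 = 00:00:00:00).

00:00:03:00

90 ÷ 30 = 3 full seconds, remainder 0 frames.
3 s = 0 h 0 min 3 s.
Timecode: 00:00:03:00.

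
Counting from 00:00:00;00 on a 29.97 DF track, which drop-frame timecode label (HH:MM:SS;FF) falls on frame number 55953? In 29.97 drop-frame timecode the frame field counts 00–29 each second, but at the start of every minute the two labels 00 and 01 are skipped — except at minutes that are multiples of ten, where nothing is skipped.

Each 10-minute DF block holds 10 × 60 × 30 − 9 × 2 = 17982 frames. 55953 ÷ 17982 → 3 full blocks, remainder 2007.
Within the partial block the first minute is 1800 frames and each further minute 1798, so 1 further minute boundary passed. Total skipped labels = 18 × 3 + 2 × 1 = 56.
Non-drop label index = 55953 + 56 = 56009; at 30 labels/s that is 00:31:06:29, i.e. DF 00:31:06;29.

00:31:06;29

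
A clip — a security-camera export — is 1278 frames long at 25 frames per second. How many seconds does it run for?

Running time = 1278 / (25) = 51.12 s.

51.12 seconds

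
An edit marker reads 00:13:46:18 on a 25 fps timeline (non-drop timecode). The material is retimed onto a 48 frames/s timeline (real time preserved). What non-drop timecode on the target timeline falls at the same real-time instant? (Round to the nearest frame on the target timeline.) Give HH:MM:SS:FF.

Source frame index: (0×3600 + 13×60 + 46) × 25 + 18 = 20668.
Real time: 20668 / (25) = 20668/25 s.
Target frame: (20668/25) × (48) = 992064/25 ≈ 39682.560 → 39683.
At 48 labels/s: frame 39683 → 00:13:46:35.

00:13:46:35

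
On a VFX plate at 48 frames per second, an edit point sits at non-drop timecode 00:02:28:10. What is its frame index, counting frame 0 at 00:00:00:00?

frame 7114

Total seconds to the label: (0 × 3600 + 2 × 60 + 28) = 148.
Frame index = 148 × 48 + 10 = 7114.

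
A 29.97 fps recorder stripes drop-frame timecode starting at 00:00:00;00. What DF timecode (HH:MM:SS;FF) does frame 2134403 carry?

Ten DF minutes hold 17982 frames, so frame 2134403 lies in block 118 (frames 2121876–2139857) with 12527 frames into that block.
The block's first minute is 1800 frames and the rest 1798 each; 12527 frames reaches minute 6, so 118 × 18 + 6 × 2 = 2136 labels have been skipped so far.
Adding those back, label number 2134403 + 2136 = 2136539 at 30 labels/s is 71217 s + 29 f = 19 h 46 min 57 s frame 29, i.e. 19:46:57;29.

19:46:57;29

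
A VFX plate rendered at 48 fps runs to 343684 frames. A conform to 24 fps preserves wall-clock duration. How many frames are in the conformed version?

Target frames = source frames × (target rate / source rate) = 343684 × (24)/(48) = 343684 × 1/2 = 171842.

171842 frames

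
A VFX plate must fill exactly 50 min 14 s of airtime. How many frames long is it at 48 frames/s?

144672 frames

50 min 14 s = 3014 s.
Frames = 3014 × 48 = 144672.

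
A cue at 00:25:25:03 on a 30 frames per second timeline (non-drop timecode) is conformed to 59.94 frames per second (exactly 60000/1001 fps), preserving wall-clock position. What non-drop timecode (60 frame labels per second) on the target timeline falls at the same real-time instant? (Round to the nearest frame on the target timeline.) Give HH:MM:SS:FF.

00:25:23:35

Source frame index: (0×3600 + 25×60 + 25) × 30 + 3 = 45753.
Real time: 45753 / (30) = 15251/10 s.
Target frame: (15251/10) × (60000/1001) = 91506000/1001 ≈ 91414.585 → 91415.
At 60 labels/s: frame 91415 → 00:25:23:35.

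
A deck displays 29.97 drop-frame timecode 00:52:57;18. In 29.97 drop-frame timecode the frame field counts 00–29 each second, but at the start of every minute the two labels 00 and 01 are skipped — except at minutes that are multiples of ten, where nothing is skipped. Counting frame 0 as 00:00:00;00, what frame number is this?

95234

Complete 10-minute blocks: 5, each 17982 frames → 89910.
Remaining 2 whole minutes in the current block: 1800 + 1 × 1798 = 3598 frames.
Within the current minute: 57 × 30 + 18 − 2 = 1726 (labels ;00/;01 skipped at this minute). Total = 89910 + 3598 + 1726 = 95234.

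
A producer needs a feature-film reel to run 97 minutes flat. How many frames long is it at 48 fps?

279360 frames

97 min = 5820 s.
Frames = 5820 × 48 = 279360.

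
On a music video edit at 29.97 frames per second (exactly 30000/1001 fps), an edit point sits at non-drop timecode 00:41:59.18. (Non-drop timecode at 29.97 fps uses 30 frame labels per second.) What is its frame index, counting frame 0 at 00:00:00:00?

frame 75588

Total seconds to the label: (0 × 3600 + 41 × 60 + 59) = 2519.
Frame index = 2519 × 30 + 18 = 75588.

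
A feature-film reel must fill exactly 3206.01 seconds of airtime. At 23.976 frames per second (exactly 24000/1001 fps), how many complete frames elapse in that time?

Frames = 3206.01 × 24000/1001 = 76944240/1001 ≈ 76867.3726.
Complete frames: 76867.

76867 frames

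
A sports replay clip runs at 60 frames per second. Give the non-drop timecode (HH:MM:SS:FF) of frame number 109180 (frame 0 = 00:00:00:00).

109180 ÷ 60 = 1819 full seconds, remainder 40 frames.
1819 s = 0 h 30 min 19 s.
Timecode: 00:30:19:40.

00:30:19:40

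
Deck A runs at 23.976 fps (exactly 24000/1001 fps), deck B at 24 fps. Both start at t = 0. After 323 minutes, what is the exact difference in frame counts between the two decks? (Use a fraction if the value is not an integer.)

465120/1001 frames

323 min = 19380 s.
A emits 24000/1001 × 19380 = 465120000/1001 frames; B emits 24 × 19380 = 465120.
Difference = 465120/1001 frames (≈ 464.6553); B is ahead of A.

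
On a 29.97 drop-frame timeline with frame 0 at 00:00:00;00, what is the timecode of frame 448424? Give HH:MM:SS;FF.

04:09:22;14

Ten DF minutes hold 17982 frames, so frame 448424 lies in block 24 (frames 431568–449549) with 16856 frames into that block.
The block's first minute is 1800 frames and the rest 1798 each; 16856 frames reaches minute 9, so 24 × 18 + 9 × 2 = 450 labels have been skipped so far.
Adding those back, label number 448424 + 450 = 448874 at 30 labels/s is 14962 s + 14 f = 4 h 9 min 22 s frame 14, i.e. 04:09:22;14.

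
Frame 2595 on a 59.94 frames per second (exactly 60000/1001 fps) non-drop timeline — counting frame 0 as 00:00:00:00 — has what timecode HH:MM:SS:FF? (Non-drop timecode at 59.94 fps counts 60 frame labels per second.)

00:00:43:15

2595 ÷ 60 = 43 full seconds, remainder 15 frames.
43 s = 0 h 0 min 43 s.
Timecode: 00:00:43:15.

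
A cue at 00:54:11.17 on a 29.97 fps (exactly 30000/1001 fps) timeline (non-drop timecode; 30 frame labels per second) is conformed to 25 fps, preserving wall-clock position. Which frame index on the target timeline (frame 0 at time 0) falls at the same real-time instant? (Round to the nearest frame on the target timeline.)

Source frame index: (0×3600 + 54×60 + 11) × 30 + 17 = 97547.
Real time: 97547 / (30000/1001) = 97644547/30000 s.
Target frame: (97644547/30000) × (25) = 97644547/1200 ≈ 81370.456 → 81370.

frame 81370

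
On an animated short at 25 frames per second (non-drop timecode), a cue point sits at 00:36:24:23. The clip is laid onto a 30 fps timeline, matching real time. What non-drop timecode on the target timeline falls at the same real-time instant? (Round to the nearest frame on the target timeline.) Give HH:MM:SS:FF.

Source frame index: (0×3600 + 36×60 + 24) × 25 + 23 = 54623.
Real time: 54623 / (25) = 54623/25 s.
Target frame: (54623/25) × (30) = 327738/5 ≈ 65547.600 → 65548.
At 30 labels/s: frame 65548 → 00:36:24:28.

00:36:24:28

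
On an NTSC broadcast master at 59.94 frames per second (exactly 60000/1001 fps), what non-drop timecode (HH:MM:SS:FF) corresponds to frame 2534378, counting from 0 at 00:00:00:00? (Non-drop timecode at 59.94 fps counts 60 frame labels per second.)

2534378 ÷ 60 = 42239 full seconds, remainder 38 frames.
42239 s = 11 h 43 min 59 s.
Timecode: 11:43:59:38.

11:43:59:38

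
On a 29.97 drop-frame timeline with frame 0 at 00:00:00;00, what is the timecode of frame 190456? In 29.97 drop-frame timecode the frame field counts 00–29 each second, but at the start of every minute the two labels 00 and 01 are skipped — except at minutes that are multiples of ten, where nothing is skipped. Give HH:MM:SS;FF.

Ten DF minutes hold 17982 frames, so frame 190456 lies in block 10 (frames 179820–197801) with 10636 frames into that block.
The block's first minute is 1800 frames and the rest 1798 each; 10636 frames reaches minute 5, so 10 × 18 + 5 × 2 = 190 labels have been skipped so far.
Adding those back, label number 190456 + 190 = 190646 at 30 labels/s is 6354 s + 26 f = 1 h 45 min 54 s frame 26, i.e. 01:45:54;26.

01:45:54;26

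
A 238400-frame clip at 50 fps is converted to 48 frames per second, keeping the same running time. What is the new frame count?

Target frames = source frames × (target rate / source rate) = 238400 × (48)/(50) = 238400 × 24/25 = 228864.

228864 frames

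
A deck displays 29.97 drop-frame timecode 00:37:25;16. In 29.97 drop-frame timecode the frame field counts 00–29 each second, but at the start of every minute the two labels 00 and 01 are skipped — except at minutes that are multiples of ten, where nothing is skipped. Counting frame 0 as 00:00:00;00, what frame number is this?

67298

Complete 10-minute blocks: 3, each 17982 frames → 53946.
Remaining 7 whole minutes in the current block: 1800 + 6 × 1798 = 12588 frames.
Within the current minute: 25 × 30 + 16 − 2 = 764 (labels ;00/;01 skipped at this minute). Total = 53946 + 12588 + 764 = 67298.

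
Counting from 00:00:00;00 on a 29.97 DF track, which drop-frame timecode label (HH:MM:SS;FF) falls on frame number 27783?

00:15:27;01

Ten DF minutes hold 17982 frames, so frame 27783 lies in block 1 (frames 17982–35963) with 9801 frames into that block.
The block's first minute is 1800 frames and the rest 1798 each; 9801 frames reaches minute 5, so 1 × 18 + 5 × 2 = 28 labels have been skipped so far.
Adding those back, label number 27783 + 28 = 27811 at 30 labels/s is 927 s + 1 f = 0 h 15 min 27 s frame 1, i.e. 00:15:27;01.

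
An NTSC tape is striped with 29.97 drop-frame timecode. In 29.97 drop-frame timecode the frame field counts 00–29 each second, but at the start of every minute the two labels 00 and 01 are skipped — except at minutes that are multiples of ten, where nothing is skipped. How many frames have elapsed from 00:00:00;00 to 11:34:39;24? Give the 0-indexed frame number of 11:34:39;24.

Complete 10-minute blocks: 69, each 17982 frames → 1240758.
Remaining 4 whole minutes in the current block: 1800 + 3 × 1798 = 7194 frames.
Within the current minute: 39 × 30 + 24 − 2 = 1192 (labels ;00/;01 skipped at this minute). Total = 1240758 + 7194 + 1192 = 1249144.

1249144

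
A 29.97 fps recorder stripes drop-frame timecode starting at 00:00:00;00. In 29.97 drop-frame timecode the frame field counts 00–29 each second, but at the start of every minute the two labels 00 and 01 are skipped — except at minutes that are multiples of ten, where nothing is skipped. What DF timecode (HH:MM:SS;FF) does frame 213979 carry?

01:58:59;23

Ten DF minutes hold 17982 frames, so frame 213979 lies in block 11 (frames 197802–215783) with 16177 frames into that block.
The block's first minute is 1800 frames and the rest 1798 each; 16177 frames reaches minute 8, so 11 × 18 + 8 × 2 = 214 labels have been skipped so far.
Adding those back, label number 213979 + 214 = 214193 at 30 labels/s is 7139 s + 23 f = 1 h 58 min 59 s frame 23, i.e. 01:58:59;23.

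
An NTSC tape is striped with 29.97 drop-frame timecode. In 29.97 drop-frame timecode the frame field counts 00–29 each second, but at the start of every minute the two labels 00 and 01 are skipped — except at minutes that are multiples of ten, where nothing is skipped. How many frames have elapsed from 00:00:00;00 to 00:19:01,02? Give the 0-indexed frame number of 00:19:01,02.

Complete 10-minute blocks: 1, each 17982 frames → 17982.
Remaining 9 whole minutes in the current block: 1800 + 8 × 1798 = 16184 frames.
Within the current minute: 1 × 30 + 2 − 2 = 30 (labels ;00/;01 skipped at this minute). Total = 17982 + 16184 + 30 = 34196.

34196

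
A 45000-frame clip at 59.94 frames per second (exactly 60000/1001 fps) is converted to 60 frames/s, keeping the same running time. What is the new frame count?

Target frames = source frames × (target rate / source rate) = 45000 × (60)/(60000/1001) = 45000 × 1001/1000 = 45045.

45045 frames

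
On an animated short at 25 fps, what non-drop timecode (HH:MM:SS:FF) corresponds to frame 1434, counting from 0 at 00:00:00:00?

00:00:57:09

1434 ÷ 25 = 57 full seconds, remainder 9 frames.
57 s = 0 h 0 min 57 s.
Timecode: 00:00:57:09.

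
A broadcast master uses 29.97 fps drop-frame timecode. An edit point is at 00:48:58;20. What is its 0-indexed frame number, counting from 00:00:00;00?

88072

As if non-drop at 30 labels/s: (0 × 3600 + 48 × 60 + 58) × 30 + 20 = 88160.
Minute boundaries passed: 48; those not divisible by 10: 48 − 4 = 44; dropped labels = 2 × 44 = 88.
Actual frame index = 88160 − 88 = 88072.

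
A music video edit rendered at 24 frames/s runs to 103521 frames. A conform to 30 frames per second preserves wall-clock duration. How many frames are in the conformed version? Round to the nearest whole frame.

Frames at target rate = 103521 × (30) / (24) = 517605/4 ≈ 129401.250.
Nearest whole frame: 129401.

129401 frames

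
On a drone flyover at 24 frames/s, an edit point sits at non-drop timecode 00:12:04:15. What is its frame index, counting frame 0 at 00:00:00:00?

Total seconds to the label: (0 × 3600 + 12 × 60 + 4) = 724.
Frame index = 724 × 24 + 15 = 17391.

17391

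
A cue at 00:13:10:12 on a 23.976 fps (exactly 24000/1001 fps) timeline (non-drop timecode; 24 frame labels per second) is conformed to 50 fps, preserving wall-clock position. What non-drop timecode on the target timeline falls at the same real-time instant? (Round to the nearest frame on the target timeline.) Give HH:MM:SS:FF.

Source frame index: (0×3600 + 13×60 + 10) × 24 + 12 = 18972.
Real time: 18972 / (24000/1001) = 1582581/2000 s.
Target frame: (1582581/2000) × (50) = 1582581/40 ≈ 39564.525 → 39565.
At 50 labels/s: frame 39565 → 00:13:11:15.

00:13:11:15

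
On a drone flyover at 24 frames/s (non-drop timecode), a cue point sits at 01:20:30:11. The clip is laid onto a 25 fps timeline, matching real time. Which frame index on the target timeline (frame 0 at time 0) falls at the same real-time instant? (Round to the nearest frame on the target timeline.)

Source frame index: (1×3600 + 20×60 + 30) × 24 + 11 = 115931.
Real time: 115931 / (24) = 115931/24 s.
Target frame: (115931/24) × (25) = 2898275/24 ≈ 120761.458 → 120761.

frame 120761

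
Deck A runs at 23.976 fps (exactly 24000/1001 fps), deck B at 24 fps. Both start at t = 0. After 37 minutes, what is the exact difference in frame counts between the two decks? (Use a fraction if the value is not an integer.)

37 min = 2220 s.
A emits 24000/1001 × 2220 = 53280000/1001 frames; B emits 24 × 2220 = 53280.
Difference = 53280/1001 frames (≈ 53.2268); B is ahead of A.

53280/1001 frames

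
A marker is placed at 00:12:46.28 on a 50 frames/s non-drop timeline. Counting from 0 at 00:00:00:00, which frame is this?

frame 38328

Total seconds to the label: (0 × 3600 + 12 × 60 + 46) = 766.
Frame index = 766 × 50 + 28 = 38328.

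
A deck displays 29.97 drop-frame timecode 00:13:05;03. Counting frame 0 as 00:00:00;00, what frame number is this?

Complete 10-minute blocks: 1, each 17982 frames → 17982.
Remaining 3 whole minutes in the current block: 1800 + 2 × 1798 = 5396 frames.
Within the current minute: 5 × 30 + 3 − 2 = 151 (labels ;00/;01 skipped at this minute). Total = 17982 + 5396 + 151 = 23529.

23529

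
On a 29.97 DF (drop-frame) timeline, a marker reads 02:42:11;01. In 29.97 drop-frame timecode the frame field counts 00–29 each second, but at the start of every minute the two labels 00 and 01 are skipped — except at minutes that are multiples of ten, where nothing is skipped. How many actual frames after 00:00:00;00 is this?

As if non-drop at 30 labels/s: (2 × 3600 + 42 × 60 + 11) × 30 + 1 = 291931.
Minute boundaries passed: 162; those not divisible by 10: 162 − 16 = 146; dropped labels = 2 × 146 = 292.
Actual frame index = 291931 − 292 = 291639.

291639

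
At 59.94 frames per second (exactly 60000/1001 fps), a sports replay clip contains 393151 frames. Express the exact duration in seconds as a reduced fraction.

393544151/60000 seconds

Running time = 393151 ÷ (60000/1001) = 393151 × 1001/60000 = 393544151/60000 s.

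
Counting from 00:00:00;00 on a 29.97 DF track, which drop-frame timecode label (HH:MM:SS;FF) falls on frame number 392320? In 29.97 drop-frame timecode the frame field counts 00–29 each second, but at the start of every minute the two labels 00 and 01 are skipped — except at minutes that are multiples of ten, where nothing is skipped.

Ten DF minutes hold 17982 frames, so frame 392320 lies in block 21 (frames 377622–395603) with 14698 frames into that block.
The block's first minute is 1800 frames and the rest 1798 each; 14698 frames reaches minute 8, so 21 × 18 + 8 × 2 = 394 labels have been skipped so far.
Adding those back, label number 392320 + 394 = 392714 at 30 labels/s is 13090 s + 14 f = 3 h 38 min 10 s frame 14, i.e. 03:38:10;14.

03:38:10;14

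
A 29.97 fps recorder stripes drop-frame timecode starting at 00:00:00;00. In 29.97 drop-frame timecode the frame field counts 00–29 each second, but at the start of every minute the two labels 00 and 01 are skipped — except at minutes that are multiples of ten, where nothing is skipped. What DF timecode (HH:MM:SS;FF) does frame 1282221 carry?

Each 10-minute DF block holds 10 × 60 × 30 − 9 × 2 = 17982 frames. 1282221 ÷ 17982 → 71 full blocks, remainder 5499.
Within the partial block the first minute is 1800 frames and each further minute 1798, so 3 further minute boundaries passed. Total skipped labels = 18 × 71 + 2 × 3 = 1284.
Non-drop label index = 1282221 + 1284 = 1283505; at 30 labels/s that is 11:53:03:15, i.e. DF 11:53:03;15.

11:53:03;15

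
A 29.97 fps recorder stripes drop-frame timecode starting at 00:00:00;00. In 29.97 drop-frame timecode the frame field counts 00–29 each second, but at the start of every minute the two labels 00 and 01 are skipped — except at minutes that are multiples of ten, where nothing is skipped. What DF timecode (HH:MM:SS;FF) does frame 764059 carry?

07:04:54;03

Ten DF minutes hold 17982 frames, so frame 764059 lies in block 42 (frames 755244–773225) with 8815 frames into that block.
The block's first minute is 1800 frames and the rest 1798 each; 8815 frames reaches minute 4, so 42 × 18 + 4 × 2 = 764 labels have been skipped so far.
Adding those back, label number 764059 + 764 = 764823 at 30 labels/s is 25494 s + 3 f = 7 h 4 min 54 s frame 3, i.e. 07:04:54;03.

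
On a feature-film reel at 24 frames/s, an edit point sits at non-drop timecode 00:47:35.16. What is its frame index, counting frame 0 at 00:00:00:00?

frame 68536

Total seconds to the label: (0 × 3600 + 47 × 60 + 35) = 2855.
Frame index = 2855 × 24 + 16 = 68536.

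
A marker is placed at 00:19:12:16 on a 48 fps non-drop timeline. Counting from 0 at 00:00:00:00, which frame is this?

Total seconds to the label: (0 × 3600 + 19 × 60 + 12) = 1152.
Frame index = 1152 × 48 + 16 = 55312.

frame 55312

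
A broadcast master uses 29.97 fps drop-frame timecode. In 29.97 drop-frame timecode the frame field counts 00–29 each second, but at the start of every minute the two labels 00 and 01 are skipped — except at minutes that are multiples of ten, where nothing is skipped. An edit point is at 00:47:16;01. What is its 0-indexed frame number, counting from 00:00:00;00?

84995

As if non-drop at 30 labels/s: (0 × 3600 + 47 × 60 + 16) × 30 + 1 = 85081.
Minute boundaries passed: 47; those not divisible by 10: 47 − 4 = 43; dropped labels = 2 × 43 = 86.
Actual frame index = 85081 − 86 = 84995.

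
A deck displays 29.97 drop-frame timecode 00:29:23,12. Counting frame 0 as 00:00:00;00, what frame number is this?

Complete 10-minute blocks: 2, each 17982 frames → 35964.
Remaining 9 whole minutes in the current block: 1800 + 8 × 1798 = 16184 frames.
Within the current minute: 23 × 30 + 12 − 2 = 700 (labels ;00/;01 skipped at this minute). Total = 35964 + 16184 + 700 = 52848.

52848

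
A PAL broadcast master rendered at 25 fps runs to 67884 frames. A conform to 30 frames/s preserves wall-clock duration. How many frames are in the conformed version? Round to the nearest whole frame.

81461 frames

Frames at target rate = 67884 × (30) / (25) = 407304/5 ≈ 81460.800.
Nearest whole frame: 81461.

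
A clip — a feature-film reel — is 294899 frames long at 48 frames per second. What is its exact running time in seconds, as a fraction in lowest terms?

Running time = 294899 ÷ (48) = 294899 × 1/48 = 294899/48 s.

294899/48 seconds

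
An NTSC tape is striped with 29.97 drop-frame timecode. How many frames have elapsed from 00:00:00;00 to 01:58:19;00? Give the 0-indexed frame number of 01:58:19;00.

As if non-drop at 30 labels/s: (1 × 3600 + 58 × 60 + 19) × 30 + 0 = 212970.
Minute boundaries passed: 118; those not divisible by 10: 118 − 11 = 107; dropped labels = 2 × 107 = 214.
Actual frame index = 212970 − 214 = 212756.

212756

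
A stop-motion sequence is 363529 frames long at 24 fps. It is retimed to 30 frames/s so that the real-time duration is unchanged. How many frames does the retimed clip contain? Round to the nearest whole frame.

454411 frames

Frames at target rate = 363529 × (30) / (24) = 1817645/4 ≈ 454411.250.
Nearest whole frame: 454411.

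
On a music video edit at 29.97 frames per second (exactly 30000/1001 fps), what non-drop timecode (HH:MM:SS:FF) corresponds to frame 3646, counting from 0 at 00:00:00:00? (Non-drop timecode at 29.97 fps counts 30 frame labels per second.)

3646 ÷ 30 = 121 full seconds, remainder 16 frames.
121 s = 0 h 2 min 1 s.
Timecode: 00:02:01:16.

00:02:01:16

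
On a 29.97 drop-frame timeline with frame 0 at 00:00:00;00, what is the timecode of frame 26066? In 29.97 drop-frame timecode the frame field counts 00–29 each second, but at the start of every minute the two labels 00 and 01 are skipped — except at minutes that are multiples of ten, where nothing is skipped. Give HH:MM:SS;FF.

00:14:29;22

Ten DF minutes hold 17982 frames, so frame 26066 lies in block 1 (frames 17982–35963) with 8084 frames into that block.
The block's first minute is 1800 frames and the rest 1798 each; 8084 frames reaches minute 4, so 1 × 18 + 4 × 2 = 26 labels have been skipped so far.
Adding those back, label number 26066 + 26 = 26092 at 30 labels/s is 869 s + 22 f = 0 h 14 min 29 s frame 22, i.e. 00:14:29;22.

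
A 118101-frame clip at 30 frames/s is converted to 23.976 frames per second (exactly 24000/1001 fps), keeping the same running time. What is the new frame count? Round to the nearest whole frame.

Frames at target rate = 118101 × (24000/1001) / (30) = 94480800/1001 ≈ 94386.414.
Nearest whole frame: 94386.

94386 frames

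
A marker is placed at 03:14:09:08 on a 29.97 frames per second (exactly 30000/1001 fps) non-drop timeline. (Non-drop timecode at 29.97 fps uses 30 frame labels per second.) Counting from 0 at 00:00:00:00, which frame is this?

Total seconds to the label: (3 × 3600 + 14 × 60 + 9) = 11649.
Frame index = 11649 × 30 + 8 = 349478.

frame 349478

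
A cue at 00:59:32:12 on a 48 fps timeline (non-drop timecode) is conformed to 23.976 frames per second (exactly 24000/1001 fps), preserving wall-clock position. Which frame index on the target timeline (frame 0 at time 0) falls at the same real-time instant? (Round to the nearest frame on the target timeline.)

frame 85648

Source frame index: (0×3600 + 59×60 + 32) × 48 + 12 = 171468.
Real time: 171468 / (48) = 14289/4 s.
Target frame: (14289/4) × (24000/1001) = 7794000/91 ≈ 85648.352 → 85648.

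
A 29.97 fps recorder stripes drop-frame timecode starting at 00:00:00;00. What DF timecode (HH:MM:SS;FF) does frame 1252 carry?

00:00:41;22

Each 10-minute DF block holds 10 × 60 × 30 − 9 × 2 = 17982 frames. 1252 ÷ 17982 → 0 full blocks, remainder 1252.
Within the partial block the first minute is 1800 frames and each further minute 1798, so 0 further minute boundaries passed. Total skipped labels = 18 × 0 + 2 × 0 = 0.
Non-drop label index = 1252 + 0 = 1252; at 30 labels/s that is 00:00:41:22, i.e. DF 00:00:41;22.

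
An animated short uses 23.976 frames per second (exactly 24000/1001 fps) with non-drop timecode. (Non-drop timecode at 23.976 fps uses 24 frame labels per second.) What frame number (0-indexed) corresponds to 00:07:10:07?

10327

Total seconds to the label: (0 × 3600 + 7 × 60 + 10) = 430.
Frame index = 430 × 24 + 7 = 10327.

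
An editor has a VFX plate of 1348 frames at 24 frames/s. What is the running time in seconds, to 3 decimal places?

Running time = 1348 × 1/24 = 337/6 s ≈ 56.167 s.

56.167 seconds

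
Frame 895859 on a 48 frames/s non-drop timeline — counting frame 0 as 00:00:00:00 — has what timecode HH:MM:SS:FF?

05:11:03:35

895859 ÷ 48 = 18663 full seconds, remainder 35 frames.
18663 s = 5 h 11 min 3 s.
Timecode: 05:11:03:35.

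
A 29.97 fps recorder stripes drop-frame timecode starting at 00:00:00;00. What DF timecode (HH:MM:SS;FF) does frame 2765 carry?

Ten DF minutes hold 17982 frames, so frame 2765 lies in block 0 (frames 0–17981) with 2765 frames into that block.
The block's first minute is 1800 frames and the rest 1798 each; 2765 frames reaches minute 1, so 0 × 18 + 1 × 2 = 2 labels have been skipped so far.
Adding those back, label number 2765 + 2 = 2767 at 30 labels/s is 92 s + 7 f = 0 h 1 min 32 s frame 7, i.e. 00:01:32;07.

00:01:32;07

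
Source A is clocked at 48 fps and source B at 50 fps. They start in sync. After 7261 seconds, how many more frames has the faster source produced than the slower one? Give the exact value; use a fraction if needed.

14522 frames

A emits 48 × 7261 = 348528 frames; B emits 50 × 7261 = 363050.
Difference = 14522 frames; B is ahead of A.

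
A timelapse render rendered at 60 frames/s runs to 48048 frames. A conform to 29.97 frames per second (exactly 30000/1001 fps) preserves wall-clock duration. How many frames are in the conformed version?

Target frames = source frames × (target rate / source rate) = 48048 × (30000/1001)/(60) = 48048 × 500/1001 = 24000.

24000 frames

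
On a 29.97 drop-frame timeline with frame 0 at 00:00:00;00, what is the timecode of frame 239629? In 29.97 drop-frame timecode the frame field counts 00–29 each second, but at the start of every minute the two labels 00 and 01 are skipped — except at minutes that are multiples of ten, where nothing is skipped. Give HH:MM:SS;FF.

Each 10-minute DF block holds 10 × 60 × 30 − 9 × 2 = 17982 frames. 239629 ÷ 17982 → 13 full blocks, remainder 5863.
Within the partial block the first minute is 1800 frames and each further minute 1798, so 3 further minute boundaries passed. Total skipped labels = 18 × 13 + 2 × 3 = 240.
Non-drop label index = 239629 + 240 = 239869; at 30 labels/s that is 02:13:15:19, i.e. DF 02:13:15;19.

02:13:15;19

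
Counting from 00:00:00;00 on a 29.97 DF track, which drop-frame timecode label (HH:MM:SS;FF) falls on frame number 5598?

Each 10-minute DF block holds 10 × 60 × 30 − 9 × 2 = 17982 frames. 5598 ÷ 17982 → 0 full blocks, remainder 5598.
Within the partial block the first minute is 1800 frames and each further minute 1798, so 3 further minute boundaries passed. Total skipped labels = 18 × 0 + 2 × 3 = 6.
Non-drop label index = 5598 + 6 = 5604; at 30 labels/s that is 00:03:06:24, i.e. DF 00:03:06;24.

00:03:06;24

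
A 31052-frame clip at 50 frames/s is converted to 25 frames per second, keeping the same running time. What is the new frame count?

15526 frames

Target frames = source frames × (target rate / source rate) = 31052 × (25)/(50) = 31052 × 1/2 = 15526.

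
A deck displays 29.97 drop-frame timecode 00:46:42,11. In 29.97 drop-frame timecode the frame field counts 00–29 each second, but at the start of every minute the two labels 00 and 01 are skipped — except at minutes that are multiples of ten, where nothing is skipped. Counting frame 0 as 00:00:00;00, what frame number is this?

Complete 10-minute blocks: 4, each 17982 frames → 71928.
Remaining 6 whole minutes in the current block: 1800 + 5 × 1798 = 10790 frames.
Within the current minute: 42 × 30 + 11 − 2 = 1269 (labels ;00/;01 skipped at this minute). Total = 71928 + 10790 + 1269 = 83987.

83987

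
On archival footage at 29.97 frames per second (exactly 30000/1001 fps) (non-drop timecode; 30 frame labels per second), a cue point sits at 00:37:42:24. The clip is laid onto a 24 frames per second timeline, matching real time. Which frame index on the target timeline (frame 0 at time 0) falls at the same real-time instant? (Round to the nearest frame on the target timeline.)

Source frame index: (0×3600 + 37×60 + 42) × 30 + 24 = 67884.
Real time: 67884 / (30000/1001) = 5662657/2500 s.
Target frame: (5662657/2500) × (24) = 33975942/625 ≈ 54361.507 → 54362.

frame 54362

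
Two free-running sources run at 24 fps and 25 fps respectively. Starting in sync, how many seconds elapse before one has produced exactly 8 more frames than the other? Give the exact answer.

The gap grows by |25 − 24| = 1 frame per second.
Time for a 8-frame gap: 8 ÷ (1) = 8 s.

8 seconds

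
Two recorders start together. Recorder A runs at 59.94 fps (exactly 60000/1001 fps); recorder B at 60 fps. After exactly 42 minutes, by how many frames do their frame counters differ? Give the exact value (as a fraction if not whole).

42 min = 2520 s.
A emits 60000/1001 × 2520 = 21600000/143 frames; B emits 60 × 2520 = 151200.
Difference = 21600/143 frames (≈ 151.0490); B is ahead of A.

21600/143 frames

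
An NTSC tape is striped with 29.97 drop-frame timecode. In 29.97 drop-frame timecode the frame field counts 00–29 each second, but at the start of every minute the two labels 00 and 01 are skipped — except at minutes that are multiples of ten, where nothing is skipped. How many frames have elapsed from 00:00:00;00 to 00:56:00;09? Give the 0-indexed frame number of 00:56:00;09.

As if non-drop at 30 labels/s: (0 × 3600 + 56 × 60 + 0) × 30 + 9 = 100809.
Minute boundaries passed: 56; those not divisible by 10: 56 − 5 = 51; dropped labels = 2 × 51 = 102.
Actual frame index = 100809 − 102 = 100707.

100707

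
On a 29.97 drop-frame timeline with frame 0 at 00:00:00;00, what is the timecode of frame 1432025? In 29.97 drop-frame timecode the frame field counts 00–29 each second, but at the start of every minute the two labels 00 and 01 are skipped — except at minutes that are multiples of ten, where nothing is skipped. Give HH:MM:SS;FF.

13:16:21;29

Each 10-minute DF block holds 10 × 60 × 30 − 9 × 2 = 17982 frames. 1432025 ÷ 17982 → 79 full blocks, remainder 11447.
Within the partial block the first minute is 1800 frames and each further minute 1798, so 6 further minute boundaries passed. Total skipped labels = 18 × 79 + 2 × 6 = 1434.
Non-drop label index = 1432025 + 1434 = 1433459; at 30 labels/s that is 13:16:21:29, i.e. DF 13:16:21;29.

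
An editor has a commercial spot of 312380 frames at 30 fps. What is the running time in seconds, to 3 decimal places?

10412.667 seconds

Running time = 312380 × 1/30 = 31238/3 s ≈ 10412.667 s.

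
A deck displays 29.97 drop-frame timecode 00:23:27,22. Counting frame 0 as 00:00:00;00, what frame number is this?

As if non-drop at 30 labels/s: (0 × 3600 + 23 × 60 + 27) × 30 + 22 = 42232.
Minute boundaries passed: 23; those not divisible by 10: 23 − 2 = 21; dropped labels = 2 × 21 = 42.
Actual frame index = 42232 − 42 = 42190.

42190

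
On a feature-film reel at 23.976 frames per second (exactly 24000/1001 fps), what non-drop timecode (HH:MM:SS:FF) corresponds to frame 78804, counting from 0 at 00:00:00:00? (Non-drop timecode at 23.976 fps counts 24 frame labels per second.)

78804 ÷ 24 = 3283 full seconds, remainder 12 frames.
3283 s = 0 h 54 min 43 s.
Timecode: 00:54:43:12.

00:54:43:12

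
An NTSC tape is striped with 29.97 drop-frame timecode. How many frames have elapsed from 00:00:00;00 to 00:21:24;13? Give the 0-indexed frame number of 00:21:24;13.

As if non-drop at 30 labels/s: (0 × 3600 + 21 × 60 + 24) × 30 + 13 = 38533.
Minute boundaries passed: 21; those not divisible by 10: 21 − 2 = 19; dropped labels = 2 × 19 = 38.
Actual frame index = 38533 − 38 = 38495.

38495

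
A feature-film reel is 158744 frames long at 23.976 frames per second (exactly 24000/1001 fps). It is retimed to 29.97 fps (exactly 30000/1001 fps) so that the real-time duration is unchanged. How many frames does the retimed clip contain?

198430 frames

Target frames = source frames × (target rate / source rate) = 158744 × (30000/1001)/(24000/1001) = 158744 × 5/4 = 198430.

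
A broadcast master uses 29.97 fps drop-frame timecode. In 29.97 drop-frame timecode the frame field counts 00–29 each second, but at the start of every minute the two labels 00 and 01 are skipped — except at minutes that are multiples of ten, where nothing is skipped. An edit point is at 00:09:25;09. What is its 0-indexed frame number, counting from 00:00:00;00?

As if non-drop at 30 labels/s: (0 × 3600 + 9 × 60 + 25) × 30 + 9 = 16959.
Minute boundaries passed: 9; those not divisible by 10: 9 − 0 = 9; dropped labels = 2 × 9 = 18.
Actual frame index = 16959 − 18 = 16941.

16941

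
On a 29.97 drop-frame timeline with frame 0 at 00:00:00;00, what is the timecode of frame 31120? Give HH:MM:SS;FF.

Each 10-minute DF block holds 10 × 60 × 30 − 9 × 2 = 17982 frames. 31120 ÷ 17982 → 1 full block, remainder 13138.
Within the partial block the first minute is 1800 frames and each further minute 1798, so 7 further minute boundaries passed. Total skipped labels = 18 × 1 + 2 × 7 = 32.
Non-drop label index = 31120 + 32 = 31152; at 30 labels/s that is 00:17:18:12, i.e. DF 00:17:18;12.

00:17:18;12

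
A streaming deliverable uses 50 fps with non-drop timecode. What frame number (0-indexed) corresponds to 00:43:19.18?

Total seconds to the label: (0 × 3600 + 43 × 60 + 19) = 2599.
Frame index = 2599 × 50 + 18 = 129968.

129968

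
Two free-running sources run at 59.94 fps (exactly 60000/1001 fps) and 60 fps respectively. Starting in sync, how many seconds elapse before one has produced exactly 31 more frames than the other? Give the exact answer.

The gap grows by |60 − 60000/1001| = 60/1001 frames per second.
Time for a 31-frame gap: 31 ÷ (60/1001) = 31031/60 s.

31031/60 seconds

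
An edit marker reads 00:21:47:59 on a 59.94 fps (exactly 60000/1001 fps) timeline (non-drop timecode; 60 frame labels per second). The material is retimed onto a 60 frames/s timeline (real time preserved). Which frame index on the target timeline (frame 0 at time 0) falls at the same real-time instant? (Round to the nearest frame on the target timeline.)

Source frame index: (0×3600 + 21×60 + 47) × 60 + 59 = 78479.
Real time: 78479 / (60000/1001) = 78557479/60000 s.
Target frame: (78557479/60000) × (60) = 78557479/1000 ≈ 78557.479 → 78557.

frame 78557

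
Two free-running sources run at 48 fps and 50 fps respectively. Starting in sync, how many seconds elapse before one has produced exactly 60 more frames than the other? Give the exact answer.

30 seconds

The gap grows by |50 − 48| = 2 frames per second.
Time for a 60-frame gap: 60 ÷ (2) = 30 s.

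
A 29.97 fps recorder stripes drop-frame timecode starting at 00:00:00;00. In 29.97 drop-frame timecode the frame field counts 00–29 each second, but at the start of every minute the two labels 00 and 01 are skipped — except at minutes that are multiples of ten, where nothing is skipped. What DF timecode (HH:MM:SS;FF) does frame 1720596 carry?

15:56:50;18

Each 10-minute DF block holds 10 × 60 × 30 − 9 × 2 = 17982 frames. 1720596 ÷ 17982 → 95 full blocks, remainder 12306.
Within the partial block the first minute is 1800 frames and each further minute 1798, so 6 further minute boundaries passed. Total skipped labels = 18 × 95 + 2 × 6 = 1722.
Non-drop label index = 1720596 + 1722 = 1722318; at 30 labels/s that is 15:56:50:18, i.e. DF 15:56:50;18.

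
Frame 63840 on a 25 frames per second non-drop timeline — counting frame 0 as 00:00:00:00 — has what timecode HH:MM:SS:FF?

00:42:33:15

63840 ÷ 25 = 2553 full seconds, remainder 15 frames.
2553 s = 0 h 42 min 33 s.
Timecode: 00:42:33:15.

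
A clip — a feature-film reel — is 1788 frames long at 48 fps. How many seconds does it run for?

Running time = 1788 / (48) = 37.25 s.

37.25 seconds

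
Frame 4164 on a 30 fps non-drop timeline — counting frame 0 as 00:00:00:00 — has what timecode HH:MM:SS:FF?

00:02:18:24

4164 ÷ 30 = 138 full seconds, remainder 24 frames.
138 s = 0 h 2 min 18 s.
Timecode: 00:02:18:24.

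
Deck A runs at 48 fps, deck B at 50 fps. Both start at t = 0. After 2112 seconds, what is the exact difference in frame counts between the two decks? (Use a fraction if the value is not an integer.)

4224 frames

A emits 48 × 2112 = 101376 frames; B emits 50 × 2112 = 105600.
Difference = 4224 frames; B is ahead of A.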